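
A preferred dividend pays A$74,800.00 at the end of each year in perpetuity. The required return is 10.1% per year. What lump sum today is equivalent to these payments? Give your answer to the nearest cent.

A$740,594.06

Periodic rate r = 0.101 per year.
Level perpetuity: PV = PMT / r = 74,800 / (0.101) = A$740,594.06.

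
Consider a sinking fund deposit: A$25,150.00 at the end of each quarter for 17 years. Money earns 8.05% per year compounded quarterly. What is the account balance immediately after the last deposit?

A$3,594,628.95

This is an ordinary annuity: 68 deposits of A$25,150.00 at the end of each quarter.
Periodic rate r = 0.0805/4 per quarter; n is counted in quarters.
FV = PMT × [((1+r)^n − 1)/r] = 25,150 × [(1+r)^68 − 1] / r = A$3,594,628.95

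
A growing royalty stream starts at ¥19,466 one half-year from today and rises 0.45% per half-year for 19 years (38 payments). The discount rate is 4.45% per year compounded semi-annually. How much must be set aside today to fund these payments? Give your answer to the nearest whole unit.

¥533,031

Periodic rate r = 0.0445/2 per half-year; n is counted in half-years.
Growing ordinary annuity: PV = PMT₁ × [1 − ((1+g)/(1+r))^n] / (r − g) = 19,466 × [1 − ((1+0.0045)/(1+r))^38] / (r − 0.0045) = ¥533,031.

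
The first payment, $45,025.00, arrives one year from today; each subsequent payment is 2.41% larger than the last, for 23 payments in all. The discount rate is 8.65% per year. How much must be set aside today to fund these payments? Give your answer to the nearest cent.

$536,431.76

Periodic rate r = 0.0865 per year.
Growing ordinary annuity: PV = PMT₁ × [1 − ((1+g)/(1+r))^n] / (r − g) = 45,025 × [1 − ((1+0.0241)/(1+r))^23] / (r − 0.0241) = $536,431.76.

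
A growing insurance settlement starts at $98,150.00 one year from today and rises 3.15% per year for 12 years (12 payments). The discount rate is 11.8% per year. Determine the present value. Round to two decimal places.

Periodic rate r = 0.118 per year.
Growing ordinary annuity: PV = PMT₁ × [1 − ((1+g)/(1+r))^n] / (r − g) = 98,150 × [1 − ((1+0.0315)/(1+r))^12] / (r − 0.0315) = $702,960.91.

$702,960.91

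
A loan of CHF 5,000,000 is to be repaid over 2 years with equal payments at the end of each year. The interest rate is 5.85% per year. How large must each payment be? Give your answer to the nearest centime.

Level ordinary annuity; solve PV = PMT × [(1 − (1+r)^−n)/r] for PMT.
Periodic rate r = 0.0585 per year.
With n = 2: PMT = 5,000,000 / ([(1 − (1+r)^−n)/r]) = CHF 2,721,453.12

CHF 2,721,453.12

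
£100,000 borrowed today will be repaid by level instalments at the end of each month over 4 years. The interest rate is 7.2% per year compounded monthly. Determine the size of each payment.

Level ordinary annuity; solve PV = PMT × [(1 − (1+r)^−n)/r] for PMT.
Periodic rate r = 0.072/12 per month; n is counted in months.
With n = 48: PMT = 100,000 / ([(1 − (1+r)^−n)/r]) = £2,403.91

£2,403.91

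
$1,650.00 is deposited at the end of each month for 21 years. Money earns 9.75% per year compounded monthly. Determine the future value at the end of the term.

$1,357,501.25

This is an ordinary annuity: 252 deposits of $1,650.00 at the end of each month.
Periodic rate r = 0.0975/12 per month; n is counted in months.
FV = PMT × [((1+r)^n − 1)/r] = 1,650 × [(1+r)^252 − 1] / r = $1,357,501.25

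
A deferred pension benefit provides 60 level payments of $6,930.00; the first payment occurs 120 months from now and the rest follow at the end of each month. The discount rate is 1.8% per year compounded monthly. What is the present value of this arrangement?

Ordinary annuity of 60 payments, first payment at period 120.
Periodic rate r = 0.018/12 per month; n is counted in months.
The ordinary-annuity PV formula values the stream one period before the first payment (period 119); discount that back 119 periods:
PV₀ = 6,930 × [1 − (1+r)^−60] / r × (1+r)^−119 = $332,439.96

$332,439.96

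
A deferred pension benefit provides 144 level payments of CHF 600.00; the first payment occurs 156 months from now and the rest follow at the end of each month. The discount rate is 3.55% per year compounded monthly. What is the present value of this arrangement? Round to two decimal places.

CHF 44,455.46

Ordinary annuity of 144 payments, first payment at period 156.
Periodic rate r = 0.0355/12 per month; n is counted in months.
The ordinary-annuity PV formula values the stream one period before the first payment (period 155); discount that back 155 periods:
PV₀ = 600 × [1 − (1+r)^−144] / r × (1+r)^−155 = CHF 44,455.46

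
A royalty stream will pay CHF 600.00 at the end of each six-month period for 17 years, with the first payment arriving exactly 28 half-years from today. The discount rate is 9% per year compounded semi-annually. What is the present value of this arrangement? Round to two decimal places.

CHF 3,152.96

Ordinary annuity of 34 payments, first payment at period 28.
Periodic rate r = 0.09/2 per half-year; n is counted in half-years.
The ordinary-annuity PV formula values the stream one period before the first payment (period 27); discount that back 27 periods:
PV₀ = 600 × [1 − (1+r)^−34] / r × (1+r)^−27 = CHF 3,152.96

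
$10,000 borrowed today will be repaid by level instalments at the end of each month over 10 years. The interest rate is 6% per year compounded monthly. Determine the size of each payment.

Level ordinary annuity; solve PV = PMT × [(1 − (1+r)^−n)/r] for PMT.
Periodic rate r = 0.06/12 per month; n is counted in months.
With n = 120: PMT = 10,000 / ([(1 − (1+r)^−n)/r]) = $111.02

$111.02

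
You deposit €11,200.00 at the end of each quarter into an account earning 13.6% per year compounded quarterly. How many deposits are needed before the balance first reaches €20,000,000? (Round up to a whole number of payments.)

124 payments

Periodic rate r = 0.136/4 per quarter; n is counted in quarters.
Ordinary annuity FV: 20,000,000 = 11,200 × [((1+r)^n − 1)/r].
(1+r)^n = 1 + 20,000,000 × r / 11,200, so n = ln(1 + 20,000,000·r/11,200) / ln(1+r) = 123.30.
Round up to a whole number of payments: n = 124.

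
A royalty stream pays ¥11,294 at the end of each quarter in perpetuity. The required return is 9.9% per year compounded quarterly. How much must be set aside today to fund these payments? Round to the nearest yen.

Periodic rate r = 0.099/4 per quarter.
Level perpetuity: PV = PMT / r = 11,294 / (0.099/4) = ¥456,323.

¥456,323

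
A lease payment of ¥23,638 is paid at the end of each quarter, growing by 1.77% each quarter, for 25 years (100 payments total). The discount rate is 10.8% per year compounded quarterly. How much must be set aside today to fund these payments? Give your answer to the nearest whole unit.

¥1,518,284

Periodic rate r = 0.108/4 per quarter; n is counted in quarters.
Growing ordinary annuity: PV = PMT₁ × [1 − ((1+g)/(1+r))^n] / (r − g) = 23,638 × [1 − ((1+0.0177)/(1+r))^100] / (r − 0.0177) = ¥1,518,284.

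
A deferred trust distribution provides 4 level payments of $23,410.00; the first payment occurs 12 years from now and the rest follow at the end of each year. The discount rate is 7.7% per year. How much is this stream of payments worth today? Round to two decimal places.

Ordinary annuity of 4 payments, first payment at period 12.
Periodic rate r = 0.077 per year.
The ordinary-annuity PV formula values the stream one period before the first payment (period 11); discount that back 11 periods:
PV₀ = 23,410 × [1 − (1+r)^−4] / r × (1+r)^−11 = $34,517.70

$34,517.70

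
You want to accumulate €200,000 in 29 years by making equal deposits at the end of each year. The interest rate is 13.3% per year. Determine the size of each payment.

€731.12

Level ordinary annuity; solve FV = PMT × [((1+r)^n − 1)/r] for PMT.
Periodic rate r = 0.133 per year.
With n = 29: PMT = 200,000 / ([((1+r)^n − 1)/r]) = €731.12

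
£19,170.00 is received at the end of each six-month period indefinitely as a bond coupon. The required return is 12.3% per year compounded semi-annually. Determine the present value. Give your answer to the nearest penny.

Periodic rate r = 0.123/2 per half-year.
Level perpetuity: PV = PMT / r = 19,170 / (0.123/2) = £311,707.32.

£311,707.32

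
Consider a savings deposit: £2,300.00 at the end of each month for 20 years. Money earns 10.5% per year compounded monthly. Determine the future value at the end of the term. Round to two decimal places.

This is an ordinary annuity: 240 deposits of £2,300.00 at the end of each month.
Periodic rate r = 0.105/12 per month; n is counted in months.
FV = PMT × [((1+r)^n − 1)/r] = 2,300 × [(1+r)^240 − 1] / r = £1,864,161.22

£1,864,161.22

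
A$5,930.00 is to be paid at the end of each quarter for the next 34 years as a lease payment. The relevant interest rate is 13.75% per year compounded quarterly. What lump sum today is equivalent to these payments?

A$170,768.88

This is an ordinary annuity: 136 payments of A$5,930.00 at the end of each quarter.
Periodic rate r = 0.1375/4 per quarter; n is counted in quarters.
PV = PMT × [(1 − (1+r)^−n)/r] = 5,930 × [1 − (1+r)^−136] / r = A$170,768.88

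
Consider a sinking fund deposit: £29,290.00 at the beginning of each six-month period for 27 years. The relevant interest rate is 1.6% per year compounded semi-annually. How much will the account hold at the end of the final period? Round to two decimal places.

£1,984,365.72

This is an annuity due: 54 deposits of £29,290.00 at the beginning of each six-month period.
Periodic rate r = 0.016/2 per half-year; n is counted in half-years.
FV = PMT × [((1+r)^n − 1)/r] × (1+r) = 29,290 × [(1+r)^54 − 1] / r × (1+r) = £1,984,365.72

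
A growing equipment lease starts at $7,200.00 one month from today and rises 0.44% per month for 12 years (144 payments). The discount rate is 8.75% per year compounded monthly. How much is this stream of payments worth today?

$844,045.78

Periodic rate r = 0.0875/12 per month; n is counted in months.
Growing ordinary annuity: PV = PMT₁ × [1 − ((1+g)/(1+r))^n] / (r − g) = 7,200 × [1 − ((1+0.0044)/(1+r))^144] / (r − 0.0044) = $844,045.78.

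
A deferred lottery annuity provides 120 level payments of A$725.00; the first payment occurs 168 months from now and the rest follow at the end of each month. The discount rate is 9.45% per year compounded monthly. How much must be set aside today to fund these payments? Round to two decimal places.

Ordinary annuity of 120 payments, first payment at period 168.
Periodic rate r = 0.0945/12 per month; n is counted in months.
The ordinary-annuity PV formula values the stream one period before the first payment (period 167); discount that back 167 periods:
PV₀ = 725 × [1 − (1+r)^−120] / r × (1+r)^−167 = A$15,150.15

A$15,150.15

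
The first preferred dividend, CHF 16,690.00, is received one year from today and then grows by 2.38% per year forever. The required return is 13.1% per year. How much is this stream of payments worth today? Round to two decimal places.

CHF 155,690.30

Periodic rate r = 0.131 per year.
Growing perpetuity (Gordon): PV = PMT₁ / (r − g) = 16,690 / (r − 0.0238) = CHF 155,690.30.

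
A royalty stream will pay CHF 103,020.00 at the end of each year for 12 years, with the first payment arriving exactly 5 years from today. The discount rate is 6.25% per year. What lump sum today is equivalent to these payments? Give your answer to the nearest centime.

CHF 668,524.97

Ordinary annuity of 12 payments, first payment at period 5.
Periodic rate r = 0.0625 per year.
The ordinary-annuity PV formula values the stream one period before the first payment (period 4); discount that back 4 periods:
PV₀ = 103,020 × [1 − (1+r)^−12] / r × (1+r)^−4 = CHF 668,524.97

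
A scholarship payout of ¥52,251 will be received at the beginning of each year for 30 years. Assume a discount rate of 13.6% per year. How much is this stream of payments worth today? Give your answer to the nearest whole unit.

¥426,931

This is an annuity due: 30 payments of ¥52,251 at the beginning of each year.
Periodic rate r = 0.136 per year.
PV = PMT × [(1 − (1+r)^−n)/r] × (1+r) = 52,251 × [1 − (1+r)^−30] / r × (1+r) = ¥426,931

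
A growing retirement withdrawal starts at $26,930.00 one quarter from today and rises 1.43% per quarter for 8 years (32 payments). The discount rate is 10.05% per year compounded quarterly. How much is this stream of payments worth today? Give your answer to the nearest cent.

$716,526.93

Periodic rate r = 0.1005/4 per quarter; n is counted in quarters.
Growing ordinary annuity: PV = PMT₁ × [1 − ((1+g)/(1+r))^n] / (r − g) = 26,930 × [1 − ((1+0.0143)/(1+r))^32] / (r − 0.0143) = $716,526.93.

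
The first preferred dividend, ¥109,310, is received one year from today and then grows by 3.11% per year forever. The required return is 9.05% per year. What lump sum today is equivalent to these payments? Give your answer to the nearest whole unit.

Periodic rate r = 0.0905 per year.
Growing perpetuity (Gordon): PV = PMT₁ / (r − g) = 109,310 / (r − 0.0311) = ¥1,840,236.

¥1,840,236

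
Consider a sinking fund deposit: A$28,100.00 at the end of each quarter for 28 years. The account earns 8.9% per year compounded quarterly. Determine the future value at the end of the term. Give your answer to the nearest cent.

A$13,588,692.81

This is an ordinary annuity: 112 deposits of A$28,100.00 at the end of each quarter.
Periodic rate r = 0.089/4 per quarter; n is counted in quarters.
FV = PMT × [((1+r)^n − 1)/r] = 28,100 × [(1+r)^112 − 1] / r = A$13,588,692.81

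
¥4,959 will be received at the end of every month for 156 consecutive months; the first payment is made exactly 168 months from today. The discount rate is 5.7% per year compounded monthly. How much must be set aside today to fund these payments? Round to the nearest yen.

Ordinary annuity of 156 payments, first payment at period 168.
Periodic rate r = 0.057/12 per month; n is counted in months.
The ordinary-annuity PV formula values the stream one period before the first payment (period 167); discount that back 167 periods:
PV₀ = 4,959 × [1 − (1+r)^−156] / r × (1+r)^−167 = ¥247,241

¥247,241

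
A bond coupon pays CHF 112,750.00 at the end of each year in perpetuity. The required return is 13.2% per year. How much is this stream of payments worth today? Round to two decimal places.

Periodic rate r = 0.132 per year.
Level perpetuity: PV = PMT / r = 112,750 / (0.132) = CHF 854,166.67.

CHF 854,166.67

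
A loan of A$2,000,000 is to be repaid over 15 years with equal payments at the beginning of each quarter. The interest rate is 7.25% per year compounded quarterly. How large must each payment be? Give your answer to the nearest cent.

Level annuity due; solve PV = PMT × [(1 − (1+r)^−n)/r] × (1+r) for PMT.
Periodic rate r = 0.0725/4 per quarter; n is counted in quarters.
With n = 60: PMT = 2,000,000 / ([(1 − (1+r)^−n)/r] × (1+r)) = A$53,975.61

A$53,975.61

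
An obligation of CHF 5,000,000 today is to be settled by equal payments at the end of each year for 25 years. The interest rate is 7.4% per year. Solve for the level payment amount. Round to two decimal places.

CHF 444,625.52

Level ordinary annuity; solve PV = PMT × [(1 − (1+r)^−n)/r] for PMT.
Periodic rate r = 0.074 per year.
With n = 25: PMT = 5,000,000 / ([(1 − (1+r)^−n)/r]) = CHF 444,625.52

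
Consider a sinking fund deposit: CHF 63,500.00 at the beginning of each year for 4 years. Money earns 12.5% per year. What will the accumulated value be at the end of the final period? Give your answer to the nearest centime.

CHF 343,932.50

This is an annuity due: 4 deposits of CHF 63,500.00 at the beginning of each year.
Periodic rate r = 0.125 per year.
FV = PMT × [((1+r)^n − 1)/r] × (1+r) = 63,500 × [(1+r)^4 − 1] / r × (1+r) = CHF 343,932.50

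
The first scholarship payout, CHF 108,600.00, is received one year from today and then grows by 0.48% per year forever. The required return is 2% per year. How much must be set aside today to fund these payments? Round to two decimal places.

CHF 7,144,736.84

Periodic rate r = 0.02 per year.
Growing perpetuity (Gordon): PV = PMT₁ / (r − g) = 108,600 / (r − 0.0048) = CHF 7,144,736.84.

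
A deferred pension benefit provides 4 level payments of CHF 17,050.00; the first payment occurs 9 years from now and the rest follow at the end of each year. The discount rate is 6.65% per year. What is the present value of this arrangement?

CHF 34,779.22

Ordinary annuity of 4 payments, first payment at period 9.
Periodic rate r = 0.0665 per year.
The ordinary-annuity PV formula values the stream one period before the first payment (period 8); discount that back 8 periods:
PV₀ = 17,050 × [1 − (1+r)^−4] / r × (1+r)^−8 = CHF 34,779.22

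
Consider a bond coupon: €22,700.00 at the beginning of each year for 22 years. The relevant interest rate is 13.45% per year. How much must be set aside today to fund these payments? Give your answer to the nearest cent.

€179,549.59

This is an annuity due: 22 payments of €22,700.00 at the beginning of each year.
Periodic rate r = 0.1345 per year.
PV = PMT × [(1 − (1+r)^−n)/r] × (1+r) = 22,700 × [1 − (1+r)^−22] / r × (1+r) = €179,549.59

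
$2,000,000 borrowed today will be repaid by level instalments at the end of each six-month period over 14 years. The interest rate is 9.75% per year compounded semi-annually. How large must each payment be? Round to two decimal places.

Level ordinary annuity; solve PV = PMT × [(1 − (1+r)^−n)/r] for PMT.
Periodic rate r = 0.0975/2 per half-year; n is counted in half-years.
With n = 28: PMT = 2,000,000 / ([(1 − (1+r)^−n)/r]) = $132,427.00

$132,427.00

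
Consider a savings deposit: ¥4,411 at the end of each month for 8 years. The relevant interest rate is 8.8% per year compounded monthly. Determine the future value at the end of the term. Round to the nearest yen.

¥611,507

This is an ordinary annuity: 96 deposits of ¥4,411 at the end of each month.
Periodic rate r = 0.088/12 per month; n is counted in months.
FV = PMT × [((1+r)^n − 1)/r] = 4,411 × [(1+r)^96 − 1] / r = ¥611,507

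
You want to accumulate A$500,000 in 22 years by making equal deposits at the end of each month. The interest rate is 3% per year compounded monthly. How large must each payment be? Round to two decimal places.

A$1,339.48

Level ordinary annuity; solve FV = PMT × [((1+r)^n − 1)/r] for PMT.
Periodic rate r = 0.03/12 per month; n is counted in months.
With n = 264: PMT = 500,000 / ([((1+r)^n − 1)/r]) = A$1,339.48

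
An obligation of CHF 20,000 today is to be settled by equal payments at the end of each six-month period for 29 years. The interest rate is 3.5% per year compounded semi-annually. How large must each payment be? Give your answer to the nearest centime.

CHF 551.70

Level ordinary annuity; solve PV = PMT × [(1 − (1+r)^−n)/r] for PMT.
Periodic rate r = 0.035/2 per half-year; n is counted in half-years.
With n = 58: PMT = 20,000 / ([(1 − (1+r)^−n)/r]) = CHF 551.70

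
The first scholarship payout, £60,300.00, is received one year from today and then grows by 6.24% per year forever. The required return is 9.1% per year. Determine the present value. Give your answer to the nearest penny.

£2,108,391.61

Periodic rate r = 0.091 per year.
Growing perpetuity (Gordon): PV = PMT₁ / (r − g) = 60,300 / (r − 0.0624) = £2,108,391.61.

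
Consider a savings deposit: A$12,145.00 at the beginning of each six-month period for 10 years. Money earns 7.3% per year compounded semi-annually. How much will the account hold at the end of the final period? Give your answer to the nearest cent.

This is an annuity due: 20 deposits of A$12,145.00 at the beginning of each six-month period.
Periodic rate r = 0.073/2 per half-year; n is counted in half-years.
FV = PMT × [((1+r)^n − 1)/r] × (1+r) = 12,145 × [(1+r)^20 − 1] / r × (1+r) = A$361,530.56

A$361,530.56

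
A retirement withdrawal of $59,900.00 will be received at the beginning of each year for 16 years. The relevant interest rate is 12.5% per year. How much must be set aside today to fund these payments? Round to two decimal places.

$457,210.36

This is an annuity due: 16 payments of $59,900.00 at the beginning of each year.
Periodic rate r = 0.125 per year.
PV = PMT × [(1 − (1+r)^−n)/r] × (1+r) = 59,900 × [1 − (1+r)^−16] / r × (1+r) = $457,210.36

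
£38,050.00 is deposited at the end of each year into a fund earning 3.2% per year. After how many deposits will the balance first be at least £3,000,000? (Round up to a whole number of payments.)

Periodic rate r = 0.032 per year.
Ordinary annuity FV: 3,000,000 = 38,050 × [((1+r)^n − 1)/r].
(1+r)^n = 1 + 3,000,000 × r / 38,050, so n = ln(1 + 3,000,000·r/38,050) / ln(1+r) = 39.98.
Round up to a whole number of payments: n = 40.

40 payments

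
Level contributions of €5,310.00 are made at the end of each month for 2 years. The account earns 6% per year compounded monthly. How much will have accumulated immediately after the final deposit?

€135,043.68

This is an ordinary annuity: 24 deposits of €5,310.00 at the end of each month.
Periodic rate r = 0.06/12 per month; n is counted in months.
FV = PMT × [((1+r)^n − 1)/r] = 5,310 × [(1+r)^24 − 1] / r = €135,043.68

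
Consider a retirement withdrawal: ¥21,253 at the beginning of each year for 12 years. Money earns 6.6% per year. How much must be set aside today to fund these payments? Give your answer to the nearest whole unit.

This is an annuity due: 12 payments of ¥21,253 at the beginning of each year.
Periodic rate r = 0.066 per year.
PV = PMT × [(1 − (1+r)^−n)/r] × (1+r) = 21,253 × [1 − (1+r)^−12] / r × (1+r) = ¥183,847

¥183,847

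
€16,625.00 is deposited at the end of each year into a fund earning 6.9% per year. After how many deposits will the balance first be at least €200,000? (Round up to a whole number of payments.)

10 payments

Periodic rate r = 0.069 per year.
Ordinary annuity FV: 200,000 = 16,625 × [((1+r)^n − 1)/r].
(1+r)^n = 1 + 200,000 × r / 16,625, so n = ln(1 + 200,000·r/16,625) / ln(1+r) = 9.06.
Round up to a whole number of payments: n = 10.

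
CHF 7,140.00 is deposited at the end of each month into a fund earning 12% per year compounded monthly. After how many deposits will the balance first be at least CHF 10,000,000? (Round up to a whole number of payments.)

Periodic rate r = 0.12/12 per month; n is counted in months.
Ordinary annuity FV: 10,000,000 = 7,140 × [((1+r)^n − 1)/r].
(1+r)^n = 1 + 10,000,000 × r / 7,140, so n = ln(1 + 10,000,000·r/7,140) / ln(1+r) = 272.19.
Round up to a whole number of payments: n = 273.

273 payments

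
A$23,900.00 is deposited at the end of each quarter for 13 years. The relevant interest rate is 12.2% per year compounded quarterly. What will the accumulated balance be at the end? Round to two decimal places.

A$2,954,002.38

This is an ordinary annuity: 52 deposits of A$23,900.00 at the end of each quarter.
Periodic rate r = 0.122/4 per quarter; n is counted in quarters.
FV = PMT × [((1+r)^n − 1)/r] = 23,900 × [(1+r)^52 − 1] / r = A$2,954,002.38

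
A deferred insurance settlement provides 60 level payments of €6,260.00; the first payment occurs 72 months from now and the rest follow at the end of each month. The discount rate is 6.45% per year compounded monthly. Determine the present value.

Ordinary annuity of 60 payments, first payment at period 72.
Periodic rate r = 0.0645/12 per month; n is counted in months.
The ordinary-annuity PV formula values the stream one period before the first payment (period 71); discount that back 71 periods:
PV₀ = 6,260 × [1 − (1+r)^−60] / r × (1+r)^−71 = €218,924.89

€218,924.89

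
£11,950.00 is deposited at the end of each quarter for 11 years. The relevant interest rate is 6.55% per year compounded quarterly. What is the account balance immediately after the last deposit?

£761,516.78

This is an ordinary annuity: 44 deposits of £11,950.00 at the end of each quarter.
Periodic rate r = 0.0655/4 per quarter; n is counted in quarters.
FV = PMT × [((1+r)^n − 1)/r] = 11,950 × [(1+r)^44 − 1] / r = £761,516.78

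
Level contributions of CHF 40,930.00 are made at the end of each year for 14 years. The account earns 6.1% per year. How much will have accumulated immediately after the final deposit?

CHF 866,205.45

This is an ordinary annuity: 14 deposits of CHF 40,930.00 at the end of each year.
Periodic rate r = 0.061 per year.
FV = PMT × [((1+r)^n − 1)/r] = 40,930 × [(1+r)^14 − 1] / r = CHF 866,205.45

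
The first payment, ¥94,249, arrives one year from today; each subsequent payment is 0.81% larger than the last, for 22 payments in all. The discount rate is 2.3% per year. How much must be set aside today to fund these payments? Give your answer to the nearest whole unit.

¥1,745,008

Periodic rate r = 0.023 per year.
Growing ordinary annuity: PV = PMT₁ × [1 − ((1+g)/(1+r))^n] / (r − g) = 94,249 × [1 − ((1+0.0081)/(1+r))^22] / (r − 0.0081) = ¥1,745,008.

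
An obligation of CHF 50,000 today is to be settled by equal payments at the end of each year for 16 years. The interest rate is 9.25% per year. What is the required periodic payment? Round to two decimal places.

Level ordinary annuity; solve PV = PMT × [(1 − (1+r)^−n)/r] for PMT.
Periodic rate r = 0.0925 per year.
With n = 16: PMT = 50,000 / ([(1 − (1+r)^−n)/r]) = CHF 6,108.07

CHF 6,108.07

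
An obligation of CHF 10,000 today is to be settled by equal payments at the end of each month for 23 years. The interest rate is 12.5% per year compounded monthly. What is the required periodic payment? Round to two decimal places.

Level ordinary annuity; solve PV = PMT × [(1 − (1+r)^−n)/r] for PMT.
Periodic rate r = 0.125/12 per month; n is counted in months.
With n = 276: PMT = 10,000 / ([(1 − (1+r)^−n)/r]) = CHF 110.49

CHF 110.49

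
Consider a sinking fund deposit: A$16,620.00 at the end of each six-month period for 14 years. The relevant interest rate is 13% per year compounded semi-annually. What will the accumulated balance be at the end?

A$1,235,407.38

This is an ordinary annuity: 28 deposits of A$16,620.00 at the end of each six-month period.
Periodic rate r = 0.13/2 per half-year; n is counted in half-years.
FV = PMT × [((1+r)^n − 1)/r] = 16,620 × [(1+r)^28 − 1] / r = A$1,235,407.38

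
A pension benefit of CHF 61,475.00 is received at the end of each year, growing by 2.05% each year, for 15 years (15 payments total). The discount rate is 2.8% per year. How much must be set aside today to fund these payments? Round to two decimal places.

CHF 852,615.57

Periodic rate r = 0.028 per year.
Growing ordinary annuity: PV = PMT₁ × [1 − ((1+g)/(1+r))^n] / (r − g) = 61,475 × [1 − ((1+0.0205)/(1+r))^15] / (r − 0.0205) = CHF 852,615.57.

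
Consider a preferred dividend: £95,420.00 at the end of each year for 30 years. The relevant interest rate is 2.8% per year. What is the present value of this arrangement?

£1,919,565.85

This is an ordinary annuity: 30 payments of £95,420.00 at the end of each year.
Periodic rate r = 0.028 per year.
PV = PMT × [(1 − (1+r)^−n)/r] = 95,420 × [1 − (1+r)^−30] / r = £1,919,565.85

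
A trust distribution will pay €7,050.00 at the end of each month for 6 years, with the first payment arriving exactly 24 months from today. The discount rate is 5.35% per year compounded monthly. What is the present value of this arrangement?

€391,224.80

Ordinary annuity of 72 payments, first payment at period 24.
Periodic rate r = 0.0535/12 per month; n is counted in months.
The ordinary-annuity PV formula values the stream one period before the first payment (period 23); discount that back 23 periods:
PV₀ = 7,050 × [1 − (1+r)^−72] / r × (1+r)^−23 = €391,224.80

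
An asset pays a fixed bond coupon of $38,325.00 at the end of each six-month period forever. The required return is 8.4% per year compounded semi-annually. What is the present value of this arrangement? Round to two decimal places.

$912,500.00

Periodic rate r = 0.084/2 per half-year.
Level perpetuity: PV = PMT / r = 38,325 / (0.084/2) = $912,500.00.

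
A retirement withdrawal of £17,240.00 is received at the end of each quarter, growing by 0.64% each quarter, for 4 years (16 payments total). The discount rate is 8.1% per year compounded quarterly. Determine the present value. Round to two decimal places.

Periodic rate r = 0.081/4 per quarter; n is counted in quarters.
Growing ordinary annuity: PV = PMT₁ × [1 − ((1+g)/(1+r))^n] / (r − g) = 17,240 × [1 − ((1+0.0064)/(1+r))^16] / (r − 0.0064) = £244,507.69.

£244,507.69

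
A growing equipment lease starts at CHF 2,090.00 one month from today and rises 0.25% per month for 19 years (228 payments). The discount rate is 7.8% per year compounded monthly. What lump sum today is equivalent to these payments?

CHF 311,742.24

Periodic rate r = 0.078/12 per month; n is counted in months.
Growing ordinary annuity: PV = PMT₁ × [1 − ((1+g)/(1+r))^n] / (r − g) = 2,090 × [1 − ((1+0.0025)/(1+r))^228] / (r − 0.0025) = CHF 311,742.24.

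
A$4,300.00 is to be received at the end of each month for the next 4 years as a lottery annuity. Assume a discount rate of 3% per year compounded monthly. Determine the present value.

A$194,268.39

This is an ordinary annuity: 48 payments of A$4,300.00 at the end of each month.
Periodic rate r = 0.03/12 per month; n is counted in months.
PV = PMT × [(1 − (1+r)^−n)/r] = 4,300 × [1 − (1+r)^−48] / r = A$194,268.39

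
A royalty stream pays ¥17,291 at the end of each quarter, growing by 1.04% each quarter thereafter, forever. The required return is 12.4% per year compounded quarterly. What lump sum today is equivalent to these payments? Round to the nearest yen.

Periodic rate r = 0.124/4 per quarter.
Growing perpetuity (Gordon): PV = PMT₁ / (r − g) = 17,291 / (r − 0.0104) = ¥839,369.

¥839,369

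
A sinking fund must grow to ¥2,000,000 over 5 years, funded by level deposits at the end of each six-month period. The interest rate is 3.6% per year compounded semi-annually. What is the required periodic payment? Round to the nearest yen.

Level ordinary annuity; solve FV = PMT × [((1+r)^n − 1)/r] for PMT.
Periodic rate r = 0.036/2 per half-year; n is counted in half-years.
With n = 10: PMT = 2,000,000 / ([((1+r)^n − 1)/r]) = ¥184,330

¥184,330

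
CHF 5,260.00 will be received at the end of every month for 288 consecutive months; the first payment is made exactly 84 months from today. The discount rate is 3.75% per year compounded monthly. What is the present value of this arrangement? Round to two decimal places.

Ordinary annuity of 288 payments, first payment at period 84.
Periodic rate r = 0.0375/12 per month; n is counted in months.
The ordinary-annuity PV formula values the stream one period before the first payment (period 83); discount that back 83 periods:
PV₀ = 5,260 × [1 − (1+r)^−288] / r × (1+r)^−83 = CHF 770,225.58

CHF 770,225.58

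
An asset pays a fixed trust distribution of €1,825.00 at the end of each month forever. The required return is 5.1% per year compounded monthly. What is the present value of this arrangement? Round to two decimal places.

€429,411.76

Periodic rate r = 0.051/12 per month.
Level perpetuity: PV = PMT / r = 1,825 / (0.051/12) = €429,411.76.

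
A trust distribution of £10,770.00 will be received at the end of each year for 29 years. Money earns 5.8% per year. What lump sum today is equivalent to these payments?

£149,490.09

This is an ordinary annuity: 29 payments of £10,770.00 at the end of each year.
Periodic rate r = 0.058 per year.
PV = PMT × [(1 − (1+r)^−n)/r] = 10,770 × [1 − (1+r)^−29] / r = £149,490.09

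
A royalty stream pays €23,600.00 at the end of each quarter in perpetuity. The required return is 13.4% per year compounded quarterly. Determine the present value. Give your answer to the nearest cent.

€704,477.61

Periodic rate r = 0.134/4 per quarter.
Level perpetuity: PV = PMT / r = 23,600 / (0.134/4) = €704,477.61.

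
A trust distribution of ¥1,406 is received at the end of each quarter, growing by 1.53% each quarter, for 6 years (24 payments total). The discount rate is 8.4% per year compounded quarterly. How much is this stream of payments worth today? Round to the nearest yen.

Periodic rate r = 0.084/4 per quarter; n is counted in quarters.
Growing ordinary annuity: PV = PMT₁ × [1 − ((1+g)/(1+r))^n] / (r − g) = 1,406 × [1 − ((1+0.0153)/(1+r))^24] / (r − 0.0153) = ¥31,012.

¥31,012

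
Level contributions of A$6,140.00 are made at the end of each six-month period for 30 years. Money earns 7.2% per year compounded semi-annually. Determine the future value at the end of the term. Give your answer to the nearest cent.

This is an ordinary annuity: 60 deposits of A$6,140.00 at the end of each six-month period.
Periodic rate r = 0.072/2 per half-year; n is counted in half-years.
FV = PMT × [((1+r)^n − 1)/r] = 6,140 × [(1+r)^60 − 1] / r = A$1,253,251.68

A$1,253,251.68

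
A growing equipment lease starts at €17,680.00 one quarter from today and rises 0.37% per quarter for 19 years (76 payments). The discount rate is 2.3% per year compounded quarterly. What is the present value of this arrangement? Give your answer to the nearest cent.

€1,238,829.06

Periodic rate r = 0.023/4 per quarter; n is counted in quarters.
Growing ordinary annuity: PV = PMT₁ × [1 − ((1+g)/(1+r))^n] / (r − g) = 17,680 × [1 − ((1+0.0037)/(1+r))^76] / (r − 0.0037) = €1,238,829.06.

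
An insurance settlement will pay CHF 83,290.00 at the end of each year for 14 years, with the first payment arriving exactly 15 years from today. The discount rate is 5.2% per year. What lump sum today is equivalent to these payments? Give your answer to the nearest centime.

CHF 400,324.73

Ordinary annuity of 14 payments, first payment at period 15.
Periodic rate r = 0.052 per year.
The ordinary-annuity PV formula values the stream one period before the first payment (period 14); discount that back 14 periods:
PV₀ = 83,290 × [1 − (1+r)^−14] / r × (1+r)^−14 = CHF 400,324.73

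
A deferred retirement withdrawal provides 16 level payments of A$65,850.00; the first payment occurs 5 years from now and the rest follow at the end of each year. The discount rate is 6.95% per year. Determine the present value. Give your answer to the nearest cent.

A$477,035.24

Ordinary annuity of 16 payments, first payment at period 5.
Periodic rate r = 0.0695 per year.
The ordinary-annuity PV formula values the stream one period before the first payment (period 4); discount that back 4 periods:
PV₀ = 65,850 × [1 − (1+r)^−16] / r × (1+r)^−4 = A$477,035.24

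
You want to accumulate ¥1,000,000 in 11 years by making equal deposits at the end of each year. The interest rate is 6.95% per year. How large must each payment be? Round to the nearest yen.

¥63,525

Level ordinary annuity; solve FV = PMT × [((1+r)^n − 1)/r] for PMT.
Periodic rate r = 0.0695 per year.
With n = 11: PMT = 1,000,000 / ([((1+r)^n − 1)/r]) = ¥63,525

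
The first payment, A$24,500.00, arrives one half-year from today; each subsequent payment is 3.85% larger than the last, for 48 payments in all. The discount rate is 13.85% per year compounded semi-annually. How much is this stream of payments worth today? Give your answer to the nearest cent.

A$600,399.02

Periodic rate r = 0.1385/2 per half-year; n is counted in half-years.
Growing ordinary annuity: PV = PMT₁ × [1 − ((1+g)/(1+r))^n] / (r − g) = 24,500 × [1 − ((1+0.0385)/(1+r))^48] / (r − 0.0385) = A$600,399.02.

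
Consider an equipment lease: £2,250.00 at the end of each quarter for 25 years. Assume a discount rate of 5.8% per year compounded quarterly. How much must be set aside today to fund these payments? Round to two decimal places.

This is an ordinary annuity: 100 payments of £2,250.00 at the end of each quarter.
Periodic rate r = 0.058/4 per quarter; n is counted in quarters.
PV = PMT × [(1 − (1+r)^−n)/r] = 2,250 × [1 − (1+r)^−100] / r = £118,392.61

£118,392.61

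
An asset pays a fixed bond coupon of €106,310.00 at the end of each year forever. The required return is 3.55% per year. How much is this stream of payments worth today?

Periodic rate r = 0.0355 per year.
Level perpetuity: PV = PMT / r = 106,310 / (0.0355) = €2,994,647.89.

€2,994,647.89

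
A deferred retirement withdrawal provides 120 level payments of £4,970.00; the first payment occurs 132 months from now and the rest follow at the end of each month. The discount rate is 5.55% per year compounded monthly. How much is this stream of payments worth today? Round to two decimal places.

Ordinary annuity of 120 payments, first payment at period 132.
Periodic rate r = 0.0555/12 per month; n is counted in months.
The ordinary-annuity PV formula values the stream one period before the first payment (period 131); discount that back 131 periods:
PV₀ = 4,970 × [1 − (1+r)^−120] / r × (1+r)^−131 = £249,636.99

£249,636.99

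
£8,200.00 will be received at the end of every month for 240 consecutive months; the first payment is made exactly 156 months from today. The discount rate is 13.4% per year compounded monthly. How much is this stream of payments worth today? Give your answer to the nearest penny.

Ordinary annuity of 240 payments, first payment at period 156.
Periodic rate r = 0.134/12 per month; n is counted in months.
The ordinary-annuity PV formula values the stream one period before the first payment (period 155); discount that back 155 periods:
PV₀ = 8,200 × [1 − (1+r)^−240] / r × (1+r)^−155 = £122,191.13

£122,191.13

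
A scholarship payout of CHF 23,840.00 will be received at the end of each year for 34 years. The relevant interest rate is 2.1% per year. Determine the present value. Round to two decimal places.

This is an ordinary annuity: 34 payments of CHF 23,840.00 at the end of each year.
Periodic rate r = 0.021 per year.
PV = PMT × [(1 − (1+r)^−n)/r] = 23,840 × [1 − (1+r)^−34] / r = CHF 575,207.54

CHF 575,207.54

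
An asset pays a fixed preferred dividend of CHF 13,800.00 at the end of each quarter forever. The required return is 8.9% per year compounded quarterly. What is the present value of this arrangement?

Periodic rate r = 0.089/4 per quarter.
Level perpetuity: PV = PMT / r = 13,800 / (0.089/4) = CHF 620,224.72.

CHF 620,224.72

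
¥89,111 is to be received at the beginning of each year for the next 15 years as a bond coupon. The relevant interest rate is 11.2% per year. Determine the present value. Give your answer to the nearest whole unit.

¥704,756

This is an annuity due: 15 payments of ¥89,111 at the beginning of each year.
Periodic rate r = 0.112 per year.
PV = PMT × [(1 − (1+r)^−n)/r] × (1+r) = 89,111 × [1 − (1+r)^−15] / r × (1+r) = ¥704,756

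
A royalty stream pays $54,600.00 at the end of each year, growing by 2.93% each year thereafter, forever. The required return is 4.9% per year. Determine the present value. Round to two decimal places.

Periodic rate r = 0.049 per year.
Growing perpetuity (Gordon): PV = PMT₁ / (r − g) = 54,600 / (r − 0.0293) = $2,771,573.60.

$2,771,573.60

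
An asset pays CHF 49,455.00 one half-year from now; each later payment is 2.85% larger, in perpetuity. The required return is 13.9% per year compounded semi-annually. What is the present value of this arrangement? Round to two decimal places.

CHF 1,206,219.51

Periodic rate r = 0.139/2 per half-year.
Growing perpetuity (Gordon): PV = PMT₁ / (r − g) = 49,455 / (r − 0.0285) = CHF 1,206,219.51.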